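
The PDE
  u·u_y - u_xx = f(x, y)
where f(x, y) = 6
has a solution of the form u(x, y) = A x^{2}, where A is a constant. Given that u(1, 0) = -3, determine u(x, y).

Answer: u(x, y) = - 3 x^{2}

Derivation:
Substitute the ansatz u = A x^{2} into the left-hand side.
Derivatives of the ansatz:
  u_y = 0
  u_xx = 2 A
Term by term:
  u·u_y = 0
  -u_xx = - 2 A
So the left-hand side equals
  - 2 A
This must equal f(x, y) = 6 identically.
Matching coefficients of the independent functions:
  [constant term]:  - 2 A = 6
Solving: A = -3.
Check against the point condition:
  u(1, 0) = -3  ⟹  A = -3  ✓
Hence u(x, y) = - 3 x^{2}.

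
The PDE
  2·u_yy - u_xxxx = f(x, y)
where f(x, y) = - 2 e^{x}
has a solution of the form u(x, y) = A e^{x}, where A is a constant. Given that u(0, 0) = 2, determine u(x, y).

Substitute the ansatz u = A e^{x} into the left-hand side.
Derivatives of the ansatz:
  u_yy = 0
  u_xxxx = A e^{x}
Term by term:
  2·u_yy = 0
  -u_xxxx = - A e^{x}
So the left-hand side equals
  - A e^{x}
This must equal f(x, y) = - 2 e^{x} identically.
Matching coefficients of the independent functions:
  [e^{x}]:  - A = -2
Solving: A = 2.
Check against the point condition:
  u(0, 0) = 2  ⟹  A = 2  ✓
Hence u(x, y) = 2 e^{x}.

Answer: u(x, y) = 2 e^{x}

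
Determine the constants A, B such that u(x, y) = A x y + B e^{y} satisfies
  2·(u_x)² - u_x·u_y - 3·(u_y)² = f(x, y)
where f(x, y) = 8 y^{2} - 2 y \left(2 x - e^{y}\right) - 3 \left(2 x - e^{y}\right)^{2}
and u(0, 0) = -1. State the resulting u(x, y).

Answer: u(x, y) = 2 x y - e^{y}

Derivation:
Substitute the ansatz u = A x y + B e^{y} into the left-hand side.
Derivatives of the ansatz:
  u_x = A y
  u_y = A x + B e^{y}
Term by term:
  2·(u_x)² = 2 A^{2} y^{2}
  -u_x·u_y = - A^{2} x y - A B y e^{y}
  -3·(u_y)² = - 3 A^{2} x^{2} - 6 A B x e^{y} - 3 B^{2} e^{2 y}
So the left-hand side equals
  - 3 A^{2} x^{2} - A^{2} x y + 2 A^{2} y^{2} - 6 A B x e^{y} - A B y e^{y} - 3 B^{2} e^{2 y}
This must equal f(x, y) identically; expanded, f = - 12 x^{2} - 4 x y + 12 x e^{y} + 8 y^{2} + 2 y e^{y} - 3 e^{2 y}.
Matching coefficients of the independent functions:
  [x^{2}]:  - 3 A^{2} = -12
  [y^{2}]:  2 A^{2} = 8
  [x y]:  - A^{2} = -4
  [x e^{y}]:  - 6 A B = 12
  [y e^{y}]:  - A B = 2
  [e^{2 y}]:  - 3 B^{2} = -3
These equations allow (A, B) = (-2, 1) or (2, -1).
Impose the point condition(s):
  u(0, 0) = -1  ⟹  B = -1
Only A = 2, B = -1 satisfies everything.
Hence u(x, y) = 2 x y - e^{y}.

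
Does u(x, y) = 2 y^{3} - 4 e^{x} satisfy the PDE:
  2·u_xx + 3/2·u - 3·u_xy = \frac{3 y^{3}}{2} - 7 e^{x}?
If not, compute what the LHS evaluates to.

Evaluate each term of the left-hand side for u = 2 y^{3} - 4 e^{x}.
Derivatives:
  u_xx = - 4 e^{x}
  u_xy = 0
Terms:
  2·u_xx = - 8 e^{x}
  3/2·u = 3 y^{3} - 6 e^{x}
  -3·u_xy = 0
Sum: LHS = 3 y^{3} - 14 e^{x}
Given right-hand side: \frac{3 y^{3}}{2} - 7 e^{x}. Difference LHS − RHS = \frac{3 y^{3}}{2} - 7 e^{x} ≠ 0, so u is not a solution.

Answer: No, the LHS evaluates to 3 y^{3} - 14 e^{x}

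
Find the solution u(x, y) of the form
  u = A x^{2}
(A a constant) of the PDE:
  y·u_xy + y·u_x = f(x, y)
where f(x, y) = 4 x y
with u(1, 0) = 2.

Answer: u(x, y) = 2 x^{2}

Derivation:
Substitute the ansatz u = A x^{2} into the left-hand side.
Derivatives of the ansatz:
  u_xy = 0
  u_x = 2 A x
Term by term:
  y·u_xy = 0
  y·u_x = 2 A x y
So the left-hand side equals
  2 A x y
This must equal f(x, y) = 4 x y identically.
Matching coefficients of the independent functions:
  [x y]:  2 A = 4
Solving: A = 2.
Check against the point condition:
  u(1, 0) = 2  ⟹  A = 2  ✓
Hence u(x, y) = 2 x^{2}.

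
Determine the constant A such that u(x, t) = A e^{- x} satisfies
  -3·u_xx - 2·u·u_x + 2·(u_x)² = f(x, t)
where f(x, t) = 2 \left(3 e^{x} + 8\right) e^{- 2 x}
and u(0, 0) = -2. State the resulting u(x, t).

Substitute the ansatz u = A e^{- x} into the left-hand side.
Derivatives of the ansatz:
  u_xx = A e^{- x}
  u_x = - A e^{- x}
Term by term:
  -3·u_xx = - 3 A e^{- x}
  -2·u·u_x = 2 A^{2} e^{- 2 x}
  2·(u_x)² = 2 A^{2} e^{- 2 x}
So the left-hand side equals
  4 A^{2} e^{- 2 x} - 3 A e^{- x}
This must equal f(x, t) identically; expanded, f = 6 e^{- x} + 16 e^{- 2 x}.
Matching coefficients of the independent functions:
  [e^{- 2 x}]:  4 A^{2} = 16
  [e^{- x}]:  - 3 A = 6
Solving: A = -2.
Check against the point condition:
  u(0, 0) = -2  ⟹  A = -2  ✓
Hence u(x, t) = - 2 e^{- x}.

Answer: u(x, t) = - 2 e^{- x}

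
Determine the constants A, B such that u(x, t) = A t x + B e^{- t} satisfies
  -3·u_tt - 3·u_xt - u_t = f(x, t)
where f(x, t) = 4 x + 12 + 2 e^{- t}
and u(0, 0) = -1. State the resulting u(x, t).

Answer: u(x, t) = - 4 t x - e^{- t}

Derivation:
Substitute the ansatz u = A t x + B e^{- t} into the left-hand side.
Derivatives of the ansatz:
  u_tt = B e^{- t}
  u_xt = A
  u_t = A x - B e^{- t}
Term by term:
  -3·u_tt = - 3 B e^{- t}
  -3·u_xt = - 3 A
  -u_t = - A x + B e^{- t}
So the left-hand side equals
  - A x - 3 A - 2 B e^{- t}
This must equal f(x, t) = 4 x + 12 + 2 e^{- t} identically.
Matching coefficients of the independent functions:
  [constant term]:  - 3 A = 12
  [x]:  - A = 4
  [e^{- t}]:  - 2 B = 2
Solving: A = -4, B = -1.
Check against the point condition:
  u(0, 0) = -1  ⟹  B = -1  ✓
Hence u(x, t) = - 4 t x - e^{- t}.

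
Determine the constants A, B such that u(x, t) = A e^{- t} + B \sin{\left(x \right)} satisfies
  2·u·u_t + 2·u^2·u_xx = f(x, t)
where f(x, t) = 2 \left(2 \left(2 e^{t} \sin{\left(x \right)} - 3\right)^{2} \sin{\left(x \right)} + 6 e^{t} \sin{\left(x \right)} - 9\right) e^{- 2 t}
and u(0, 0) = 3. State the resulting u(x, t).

Answer: u(x, t) = - 2 \sin{\left(x \right)} + 3 e^{- t}

Derivation:
Substitute the ansatz u = A e^{- t} + B \sin{\left(x \right)} into the left-hand side.
Derivatives of the ansatz:
  u_t = - A e^{- t}
  u_xx = - B \sin{\left(x \right)}
Term by term:
  2·u·u_t = - 2 A^{2} e^{- 2 t} - 2 A B e^{- t} \sin{\left(x \right)}
  2·u^2·u_xx = - 2 A^{2} B e^{- 2 t} \sin{\left(x \right)} - 4 A B^{2} e^{- t} \sin^{2}{\left(x \right)} - 2 B^{3} \sin^{3}{\left(x \right)}
So the left-hand side equals
  - 2 A^{2} B e^{- 2 t} \sin{\left(x \right)} - 2 A^{2} e^{- 2 t} - 4 A B^{2} e^{- t} \sin^{2}{\left(x \right)} - 2 A B e^{- t} \sin{\left(x \right)} - 2 B^{3} \sin^{3}{\left(x \right)}
This must equal f(x, t) identically; expanded, f = 16 \sin^{3}{\left(x \right)} - 48 e^{- t} \sin^{2}{\left(x \right)} + 12 e^{- t} \sin{\left(x \right)} + 36 e^{- 2 t} \sin{\left(x \right)} - 18 e^{- 2 t}.
Matching coefficients of the independent functions:
  [e^{- 2 t} \sin{\left(x \right)}]:  - 2 A^{2} B = 36
  [e^{- t} \sin{\left(x \right)}]:  - 2 A B = 12
  [e^{- t} \sin^{2}{\left(x \right)}]:  - 4 A B^{2} = -48
  [e^{- 2 t}]:  - 2 A^{2} = -18
  [\sin^{3}{\left(x \right)}]:  - 2 B^{3} = 16
Solving: A = 3, B = -2.
Check against the point condition:
  u(0, 0) = 3  ⟹  A = 3  ✓
Hence u(x, t) = - 2 \sin{\left(x \right)} + 3 e^{- t}.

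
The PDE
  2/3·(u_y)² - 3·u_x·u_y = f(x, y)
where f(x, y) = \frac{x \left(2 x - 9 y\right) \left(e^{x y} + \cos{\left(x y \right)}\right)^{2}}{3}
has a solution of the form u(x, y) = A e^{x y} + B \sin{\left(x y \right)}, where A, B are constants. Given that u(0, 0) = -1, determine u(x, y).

Answer: u(x, y) = - e^{x y} - \sin{\left(x y \right)}

Derivation:
Substitute the ansatz u = A e^{x y} + B \sin{\left(x y \right)} into the left-hand side.
Derivatives of the ansatz:
  u_y = A x e^{x y} + B x \cos{\left(x y \right)}
  u_x = A y e^{x y} + B y \cos{\left(x y \right)}
Term by term:
  2/3·(u_y)² = \frac{2 A^{2} x^{2} e^{2 x y}}{3} + \frac{4 A B x^{2} e^{x y} \cos{\left(x y \right)}}{3} + \frac{2 B^{2} x^{2} \cos^{2}{\left(x y \right)}}{3}
  -3·u_x·u_y = - 3 A^{2} x y e^{2 x y} - 6 A B x y e^{x y} \cos{\left(x y \right)} - 3 B^{2} x y \cos^{2}{\left(x y \right)}
So the left-hand side equals
  \frac{2 A^{2} x^{2} e^{2 x y}}{3} - 3 A^{2} x y e^{2 x y} + \frac{4 A B x^{2} e^{x y} \cos{\left(x y \right)}}{3} - 6 A B x y e^{x y} \cos{\left(x y \right)} + \frac{2 B^{2} x^{2} \cos^{2}{\left(x y \right)}}{3} - 3 B^{2} x y \cos^{2}{\left(x y \right)}
This must equal f(x, y) identically; expanded, f = \frac{2 x^{2} e^{2 x y}}{3} + \frac{4 x^{2} e^{x y} \cos{\left(x y \right)}}{3} + \frac{2 x^{2} \cos^{2}{\left(x y \right)}}{3} - 3 x y e^{2 x y} - 6 x y e^{x y} \cos{\left(x y \right)} - 3 x y \cos^{2}{\left(x y \right)}.
Matching coefficients of the independent functions:
  [x^{2} e^{2 x y}]:  \frac{2 A^{2}}{3} = \frac{2}{3}
  [x^{2} \cos^{2}{\left(x y \right)}]:  \frac{2 B^{2}}{3} = \frac{2}{3}
  [x y e^{2 x y}]:  - 3 A^{2} = -3
  [x y \cos^{2}{\left(x y \right)}]:  - 3 B^{2} = -3
  [x^{2} e^{x y} \cos{\left(x y \right)}]:  \frac{4 A B}{3} = \frac{4}{3}
  [x y e^{x y} \cos{\left(x y \right)}]:  - 6 A B = -6
These equations allow (A, B) = (-1, -1) or (1, 1).
Impose the point condition(s):
  u(0, 0) = -1  ⟹  A = -1
Only A = -1, B = -1 satisfies everything.
Hence u(x, y) = - e^{x y} - \sin{\left(x y \right)}.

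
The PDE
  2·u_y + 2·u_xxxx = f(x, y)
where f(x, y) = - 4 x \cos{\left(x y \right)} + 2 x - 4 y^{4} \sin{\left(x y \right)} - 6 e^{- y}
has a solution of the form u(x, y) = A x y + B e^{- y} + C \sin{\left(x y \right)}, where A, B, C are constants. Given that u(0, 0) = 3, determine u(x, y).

Answer: u(x, y) = x y - 2 \sin{\left(x y \right)} + 3 e^{- y}

Derivation:
Substitute the ansatz u = A x y + B e^{- y} + C \sin{\left(x y \right)} into the left-hand side.
Derivatives of the ansatz:
  u_y = A x - B e^{- y} + C x \cos{\left(x y \right)}
  u_xxxx = C y^{4} \sin{\left(x y \right)}
Term by term:
  2·u_y = 2 A x - 2 B e^{- y} + 2 C x \cos{\left(x y \right)}
  2·u_xxxx = 2 C y^{4} \sin{\left(x y \right)}
So the left-hand side equals
  2 A x - 2 B e^{- y} + 2 C x \cos{\left(x y \right)} + 2 C y^{4} \sin{\left(x y \right)}
This must equal f(x, y) = - 4 x \cos{\left(x y \right)} + 2 x - 4 y^{4} \sin{\left(x y \right)} - 6 e^{- y} identically.
Matching coefficients of the independent functions:
  [x]:  2 A = 2
  [x \cos{\left(x y \right)}, y^{4} \sin{\left(x y \right)}]:  2 C = -4
  [e^{- y}]:  - 2 B = -6
Solving: A = 1, B = 3, C = -2.
Check against the point condition:
  u(0, 0) = 3  ⟹  B = 3  ✓
Hence u(x, y) = x y - 2 \sin{\left(x y \right)} + 3 e^{- y}.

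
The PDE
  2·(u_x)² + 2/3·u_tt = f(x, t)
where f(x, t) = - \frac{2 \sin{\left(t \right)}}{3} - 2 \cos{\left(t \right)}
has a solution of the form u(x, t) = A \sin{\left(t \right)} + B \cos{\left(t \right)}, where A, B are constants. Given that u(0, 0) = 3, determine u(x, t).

Answer: u(x, t) = \sin{\left(t \right)} + 3 \cos{\left(t \right)}

Derivation:
Substitute the ansatz u = A \sin{\left(t \right)} + B \cos{\left(t \right)} into the left-hand side.
Derivatives of the ansatz:
  u_x = 0
  u_tt = - A \sin{\left(t \right)} - B \cos{\left(t \right)}
Term by term:
  2·(u_x)² = 0
  2/3·u_tt = - \frac{2 A \sin{\left(t \right)}}{3} - \frac{2 B \cos{\left(t \right)}}{3}
So the left-hand side equals
  - \frac{2 A \sin{\left(t \right)}}{3} - \frac{2 B \cos{\left(t \right)}}{3}
This must equal f(x, t) = - \frac{2 \sin{\left(t \right)}}{3} - 2 \cos{\left(t \right)} identically.
Matching coefficients of the independent functions:
  [\sin{\left(t \right)}]:  - \frac{2 A}{3} = - \frac{2}{3}
  [\cos{\left(t \right)}]:  - \frac{2 B}{3} = -2
Solving: A = 1, B = 3.
Check against the point condition:
  u(0, 0) = 3  ⟹  B = 3  ✓
Hence u(x, t) = \sin{\left(t \right)} + 3 \cos{\left(t \right)}.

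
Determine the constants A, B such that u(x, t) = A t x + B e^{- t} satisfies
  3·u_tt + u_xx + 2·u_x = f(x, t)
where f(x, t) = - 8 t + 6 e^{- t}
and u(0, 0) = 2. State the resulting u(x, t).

Substitute the ansatz u = A t x + B e^{- t} into the left-hand side.
Derivatives of the ansatz:
  u_tt = B e^{- t}
  u_xx = 0
  u_x = A t
Term by term:
  3·u_tt = 3 B e^{- t}
  u_xx = 0
  2·u_x = 2 A t
So the left-hand side equals
  2 A t + 3 B e^{- t}
This must equal f(x, t) = - 8 t + 6 e^{- t} identically.
Matching coefficients of the independent functions:
  [t]:  2 A = -8
  [e^{- t}]:  3 B = 6
Solving: A = -4, B = 2.
Check against the point condition:
  u(0, 0) = 2  ⟹  B = 2  ✓
Hence u(x, t) = - 4 t x + 2 e^{- t}.

Answer: u(x, t) = - 4 t x + 2 e^{- t}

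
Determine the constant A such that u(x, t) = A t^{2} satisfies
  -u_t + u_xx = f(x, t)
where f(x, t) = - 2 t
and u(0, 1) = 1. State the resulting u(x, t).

Substitute the ansatz u = A t^{2} into the left-hand side.
Derivatives of the ansatz:
  u_t = 2 A t
  u_xx = 0
Term by term:
  -u_t = - 2 A t
  u_xx = 0
So the left-hand side equals
  - 2 A t
This must equal f(x, t) = - 2 t identically.
Matching coefficients of the independent functions:
  [t]:  - 2 A = -2
Solving: A = 1.
Check against the point condition:
  u(0, 1) = 1  ⟹  A = 1  ✓
Hence u(x, t) = t^{2}.

Answer: u(x, t) = t^{2}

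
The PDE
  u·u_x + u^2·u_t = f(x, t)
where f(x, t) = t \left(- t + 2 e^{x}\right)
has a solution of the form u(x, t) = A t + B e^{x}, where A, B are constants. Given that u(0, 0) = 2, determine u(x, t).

Answer: u(x, t) = - t + 2 e^{x}

Derivation:
Substitute the ansatz u = A t + B e^{x} into the left-hand side.
Derivatives of the ansatz:
  u_x = B e^{x}
  u_t = A
Term by term:
  u·u_x = A B t e^{x} + B^{2} e^{2 x}
  u^2·u_t = A^{3} t^{2} + 2 A^{2} B t e^{x} + A B^{2} e^{2 x}
So the left-hand side equals
  A^{3} t^{2} + 2 A^{2} B t e^{x} + A B^{2} e^{2 x} + A B t e^{x} + B^{2} e^{2 x}
This must equal f(x, t) identically; expanded, f = - t^{2} + 2 t e^{x}.
Matching coefficients of the independent functions:
  [t^{2}]:  A^{3} = -1
  [t e^{x}]:  2 A^{2} B + A B = 2
  [e^{2 x}]:  A B^{2} + B^{2} = 0
Solving: A = -1, B = 2.
Check against the point condition:
  u(0, 0) = 2  ⟹  B = 2  ✓
Hence u(x, t) = - t + 2 e^{x}.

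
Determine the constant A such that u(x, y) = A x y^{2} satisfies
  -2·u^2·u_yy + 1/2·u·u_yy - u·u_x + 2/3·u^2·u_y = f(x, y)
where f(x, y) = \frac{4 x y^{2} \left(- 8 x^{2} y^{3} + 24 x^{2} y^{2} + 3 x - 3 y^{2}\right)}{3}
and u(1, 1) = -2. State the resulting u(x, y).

Answer: u(x, y) = - 2 x y^{2}

Derivation:
Substitute the ansatz u = A x y^{2} into the left-hand side.
Derivatives of the ansatz:
  u_yy = 2 A x
  u_x = A y^{2}
  u_y = 2 A x y
Term by term:
  -2·u^2·u_yy = - 4 A^{3} x^{3} y^{4}
  1/2·u·u_yy = A^{2} x^{2} y^{2}
  -u·u_x = - A^{2} x y^{4}
  2/3·u^2·u_y = \frac{4 A^{3} x^{3} y^{5}}{3}
So the left-hand side equals
  \frac{4 A^{3} x^{3} y^{5}}{3} - 4 A^{3} x^{3} y^{4} + A^{2} x^{2} y^{2} - A^{2} x y^{4}
This must equal f(x, y) = \frac{4 x y^{2} \left(- 8 x^{2} y^{3} + 24 x^{2} y^{2} + 3 x - 3 y^{2}\right)}{3} identically.
Matching coefficients of the independent functions:
  [x y^{4}]:  - A^{2} = -4
  [x^{2} y^{2}]:  A^{2} = 4
  [x^{3} y^{4}]:  - 4 A^{3} = 32
  [x^{3} y^{5}]:  \frac{4 A^{3}}{3} = - \frac{32}{3}
Solving: A = -2.
Check against the point condition:
  u(1, 1) = -2  ⟹  A = -2  ✓
Hence u(x, y) = - 2 x y^{2}.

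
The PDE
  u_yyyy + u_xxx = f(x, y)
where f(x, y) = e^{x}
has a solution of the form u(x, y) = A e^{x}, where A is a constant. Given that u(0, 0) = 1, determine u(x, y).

Substitute the ansatz u = A e^{x} into the left-hand side.
Derivatives of the ansatz:
  u_yyyy = 0
  u_xxx = A e^{x}
Term by term:
  u_yyyy = 0
  u_xxx = A e^{x}
So the left-hand side equals
  A e^{x}
This must equal f(x, y) = e^{x} identically.
Matching coefficients of the independent functions:
  [e^{x}]:  A = 1
Solving: A = 1.
Check against the point condition:
  u(0, 0) = 1  ⟹  A = 1  ✓
Hence u(x, y) = e^{x}.

Answer: u(x, y) = e^{x}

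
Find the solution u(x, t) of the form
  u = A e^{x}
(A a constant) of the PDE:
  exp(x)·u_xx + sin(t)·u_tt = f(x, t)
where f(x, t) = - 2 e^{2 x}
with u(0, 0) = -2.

Substitute the ansatz u = A e^{x} into the left-hand side.
Derivatives of the ansatz:
  u_xx = A e^{x}
  u_tt = 0
Term by term:
  exp(x)·u_xx = A e^{2 x}
  sin(t)·u_tt = 0
So the left-hand side equals
  A e^{2 x}
This must equal f(x, t) = - 2 e^{2 x} identically.
Matching coefficients of the independent functions:
  [e^{2 x}]:  A = -2
Solving: A = -2.
Check against the point condition:
  u(0, 0) = -2  ⟹  A = -2  ✓
Hence u(x, t) = - 2 e^{x}.

Answer: u(x, t) = - 2 e^{x}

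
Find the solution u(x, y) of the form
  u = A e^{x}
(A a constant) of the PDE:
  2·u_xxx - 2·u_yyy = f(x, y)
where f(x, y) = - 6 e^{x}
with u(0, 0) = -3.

Answer: u(x, y) = - 3 e^{x}

Derivation:
Substitute the ansatz u = A e^{x} into the left-hand side.
Derivatives of the ansatz:
  u_xxx = A e^{x}
  u_yyy = 0
Term by term:
  2·u_xxx = 2 A e^{x}
  -2·u_yyy = 0
So the left-hand side equals
  2 A e^{x}
This must equal f(x, y) = - 6 e^{x} identically.
Matching coefficients of the independent functions:
  [e^{x}]:  2 A = -6
Solving: A = -3.
Check against the point condition:
  u(0, 0) = -3  ⟹  A = -3  ✓
Hence u(x, y) = - 3 e^{x}.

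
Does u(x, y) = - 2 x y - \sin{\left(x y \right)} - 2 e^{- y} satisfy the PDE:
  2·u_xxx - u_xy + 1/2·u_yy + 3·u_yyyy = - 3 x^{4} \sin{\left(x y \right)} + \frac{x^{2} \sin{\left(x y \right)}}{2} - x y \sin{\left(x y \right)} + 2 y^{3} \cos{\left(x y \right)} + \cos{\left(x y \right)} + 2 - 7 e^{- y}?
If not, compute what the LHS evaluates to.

Answer: Yes

Derivation:
Evaluate each term of the left-hand side for u = - 2 x y - \sin{\left(x y \right)} - 2 e^{- y}.
Derivatives:
  u_xxx = y^{3} \cos{\left(x y \right)}
  u_xy = x y \sin{\left(x y \right)} - \cos{\left(x y \right)} - 2
  u_yy = x^{2} \sin{\left(x y \right)} - 2 e^{- y}
  u_yyyy = - x^{4} \sin{\left(x y \right)} - 2 e^{- y}
Terms:
  2·u_xxx = 2 y^{3} \cos{\left(x y \right)}
  -u_xy = - x y \sin{\left(x y \right)} + \cos{\left(x y \right)} + 2
  1/2·u_yy = \frac{x^{2} \sin{\left(x y \right)}}{2} - e^{- y}
  3·u_yyyy = - 3 x^{4} \sin{\left(x y \right)} - 6 e^{- y}
Sum: LHS = - 3 x^{4} \sin{\left(x y \right)} + \frac{x^{2} \sin{\left(x y \right)}}{2} - x y \sin{\left(x y \right)} + 2 y^{3} \cos{\left(x y \right)} + \cos{\left(x y \right)} + 2 - 7 e^{- y}
This is exactly the given right-hand side, so u is a solution.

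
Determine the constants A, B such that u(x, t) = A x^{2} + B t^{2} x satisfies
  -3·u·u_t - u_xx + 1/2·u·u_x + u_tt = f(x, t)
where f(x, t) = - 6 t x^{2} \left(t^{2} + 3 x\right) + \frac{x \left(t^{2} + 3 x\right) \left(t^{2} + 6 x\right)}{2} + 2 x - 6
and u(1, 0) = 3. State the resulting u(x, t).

Substitute the ansatz u = A x^{2} + B t^{2} x into the left-hand side.
Derivatives of the ansatz:
  u_t = 2 B t x
  u_xx = 2 A
  u_x = 2 A x + B t^{2}
  u_tt = 2 B x
Term by term:
  -3·u·u_t = - 6 A B t x^{3} - 6 B^{2} t^{3} x^{2}
  -u_xx = - 2 A
  1/2·u·u_x = A^{2} x^{3} + \frac{3 A B t^{2} x^{2}}{2} + \frac{B^{2} t^{4} x}{2}
  u_tt = 2 B x
So the left-hand side equals
  A^{2} x^{3} + \frac{3 A B t^{2} x^{2}}{2} - 6 A B t x^{3} - 2 A + \frac{B^{2} t^{4} x}{2} - 6 B^{2} t^{3} x^{2} + 2 B x
This must equal f(x, t) identically; expanded, f = \frac{t^{4} x}{2} - 6 t^{3} x^{2} + \frac{9 t^{2} x^{2}}{2} - 18 t x^{3} + 9 x^{3} + 2 x - 6.
Matching coefficients of the independent functions:
  [constant term]:  - 2 A = -6
  [x]:  2 B = 2
  [x^{3}]:  A^{2} = 9
  [t x^{3}]:  - 6 A B = -18
  [t^{2} x^{2}]:  \frac{3 A B}{2} = \frac{9}{2}
  [t^{3} x^{2}]:  - 6 B^{2} = -6
  [t^{4} x]:  \frac{B^{2}}{2} = \frac{1}{2}
Solving: A = 3, B = 1.
Check against the point condition:
  u(1, 0) = 3  ⟹  A = 3  ✓
Hence u(x, t) = t^{2} x + 3 x^{2}.

Answer: u(x, t) = t^{2} x + 3 x^{2}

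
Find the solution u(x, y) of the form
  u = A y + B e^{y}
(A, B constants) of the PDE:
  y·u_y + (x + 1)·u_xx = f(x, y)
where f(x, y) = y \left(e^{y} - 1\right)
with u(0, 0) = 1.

Answer: u(x, y) = - y + e^{y}

Derivation:
Substitute the ansatz u = A y + B e^{y} into the left-hand side.
Derivatives of the ansatz:
  u_y = A + B e^{y}
  u_xx = 0
Term by term:
  y·u_y = A y + B y e^{y}
  (x + 1)·u_xx = 0
So the left-hand side equals
  A y + B y e^{y}
This must equal f(x, y) identically; expanded, f = y e^{y} - y.
Matching coefficients of the independent functions:
  [y]:  A = -1
  [y e^{y}]:  B = 1
Solving: A = -1, B = 1.
Check against the point condition:
  u(0, 0) = 1  ⟹  B = 1  ✓
Hence u(x, y) = - y + e^{y}.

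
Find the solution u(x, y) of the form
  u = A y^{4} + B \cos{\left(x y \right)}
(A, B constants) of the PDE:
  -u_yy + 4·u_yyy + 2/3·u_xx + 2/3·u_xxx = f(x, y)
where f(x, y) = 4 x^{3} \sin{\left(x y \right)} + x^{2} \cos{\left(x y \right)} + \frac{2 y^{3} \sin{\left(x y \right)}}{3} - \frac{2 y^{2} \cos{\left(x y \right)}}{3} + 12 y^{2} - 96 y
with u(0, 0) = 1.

Answer: u(x, y) = - y^{4} + \cos{\left(x y \right)}

Derivation:
Substitute the ansatz u = A y^{4} + B \cos{\left(x y \right)} into the left-hand side.
Derivatives of the ansatz:
  u_yy = 12 A y^{2} - B x^{2} \cos{\left(x y \right)}
  u_yyy = 24 A y + B x^{3} \sin{\left(x y \right)}
  u_xx = - B y^{2} \cos{\left(x y \right)}
  u_xxx = B y^{3} \sin{\left(x y \right)}
Term by term:
  -u_yy = - 12 A y^{2} + B x^{2} \cos{\left(x y \right)}
  4·u_yyy = 96 A y + 4 B x^{3} \sin{\left(x y \right)}
  2/3·u_xx = - \frac{2 B y^{2} \cos{\left(x y \right)}}{3}
  2/3·u_xxx = \frac{2 B y^{3} \sin{\left(x y \right)}}{3}
So the left-hand side equals
  - 12 A y^{2} + 96 A y + 4 B x^{3} \sin{\left(x y \right)} + B x^{2} \cos{\left(x y \right)} + \frac{2 B y^{3} \sin{\left(x y \right)}}{3} - \frac{2 B y^{2} \cos{\left(x y \right)}}{3}
This must equal f(x, y) = 4 x^{3} \sin{\left(x y \right)} + x^{2} \cos{\left(x y \right)} + \frac{2 y^{3} \sin{\left(x y \right)}}{3} - \frac{2 y^{2} \cos{\left(x y \right)}}{3} + 12 y^{2} - 96 y identically.
Matching coefficients of the independent functions:
  [y]:  96 A = -96
  [y^{2}]:  - 12 A = 12
  [x^{2} \cos{\left(x y \right)}]:  B = 1
  [x^{3} \sin{\left(x y \right)}]:  4 B = 4
  [y^{2} \cos{\left(x y \right)}]:  - \frac{2 B}{3} = - \frac{2}{3}
  [y^{3} \sin{\left(x y \right)}]:  \frac{2 B}{3} = \frac{2}{3}
Solving: A = -1, B = 1.
Check against the point condition:
  u(0, 0) = 1  ⟹  B = 1  ✓
Hence u(x, y) = - y^{4} + \cos{\left(x y \right)}.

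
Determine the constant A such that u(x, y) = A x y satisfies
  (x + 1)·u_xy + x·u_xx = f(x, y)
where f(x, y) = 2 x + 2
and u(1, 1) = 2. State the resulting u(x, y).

Substitute the ansatz u = A x y into the left-hand side.
Derivatives of the ansatz:
  u_xy = A
  u_xx = 0
Term by term:
  (x + 1)·u_xy = A x + A
  x·u_xx = 0
So the left-hand side equals
  A x + A
This must equal f(x, y) = 2 x + 2 identically.
Matching coefficients of the independent functions:
  [constant term, x]:  A = 2
Solving: A = 2.
Check against the point condition:
  u(1, 1) = 2  ⟹  A = 2  ✓
Hence u(x, y) = 2 x y.

Answer: u(x, y) = 2 x y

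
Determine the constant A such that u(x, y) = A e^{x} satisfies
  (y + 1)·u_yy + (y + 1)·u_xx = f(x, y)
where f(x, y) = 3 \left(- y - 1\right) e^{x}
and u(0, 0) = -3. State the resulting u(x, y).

Substitute the ansatz u = A e^{x} into the left-hand side.
Derivatives of the ansatz:
  u_yy = 0
  u_xx = A e^{x}
Term by term:
  (y + 1)·u_yy = 0
  (y + 1)·u_xx = A y e^{x} + A e^{x}
So the left-hand side equals
  A y e^{x} + A e^{x}
This must equal f(x, y) identically; expanded, f = - 3 y e^{x} - 3 e^{x}.
Matching coefficients of the independent functions:
  [y e^{x}, e^{x}]:  A = -3
Solving: A = -3.
Check against the point condition:
  u(0, 0) = -3  ⟹  A = -3  ✓
Hence u(x, y) = - 3 e^{x}.

Answer: u(x, y) = - 3 e^{x}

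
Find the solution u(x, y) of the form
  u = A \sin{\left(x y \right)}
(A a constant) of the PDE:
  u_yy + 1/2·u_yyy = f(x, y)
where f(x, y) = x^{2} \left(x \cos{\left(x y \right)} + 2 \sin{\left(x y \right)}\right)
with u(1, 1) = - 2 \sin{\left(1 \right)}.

Substitute the ansatz u = A \sin{\left(x y \right)} into the left-hand side.
Derivatives of the ansatz:
  u_yy = - A x^{2} \sin{\left(x y \right)}
  u_yyy = - A x^{3} \cos{\left(x y \right)}
Term by term:
  u_yy = - A x^{2} \sin{\left(x y \right)}
  1/2·u_yyy = - \frac{A x^{3} \cos{\left(x y \right)}}{2}
So the left-hand side equals
  - \frac{A x^{3} \cos{\left(x y \right)}}{2} - A x^{2} \sin{\left(x y \right)}
This must equal f(x, y) identically; expanded, f = x^{3} \cos{\left(x y \right)} + 2 x^{2} \sin{\left(x y \right)}.
Matching coefficients of the independent functions:
  [x^{2} \sin{\left(x y \right)}]:  - A = 2
  [x^{3} \cos{\left(x y \right)}]:  - \frac{A}{2} = 1
Solving: A = -2.
Check against the point condition:
  u(1, 1) = - 2 \sin{\left(1 \right)}  ⟹  A \sin{\left(1 \right)} = - 2 \sin{\left(1 \right)}  ✓
Hence u(x, y) = - 2 \sin{\left(x y \right)}.

Answer: u(x, y) = - 2 \sin{\left(x y \right)}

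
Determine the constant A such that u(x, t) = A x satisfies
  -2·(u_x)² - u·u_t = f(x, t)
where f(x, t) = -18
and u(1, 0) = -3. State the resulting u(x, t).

Answer: u(x, t) = - 3 x

Derivation:
Substitute the ansatz u = A x into the left-hand side.
Derivatives of the ansatz:
  u_x = A
  u_t = 0
Term by term:
  -2·(u_x)² = - 2 A^{2}
  -u·u_t = 0
So the left-hand side equals
  - 2 A^{2}
This must equal f(x, t) = -18 identically.
Matching coefficients of the independent functions:
  [constant term]:  - 2 A^{2} = -18
These equations allow (A) = (-3) or (3).
Impose the point condition(s):
  u(1, 0) = -3  ⟹  A = -3
Only A = -3 satisfies everything.
Hence u(x, t) = - 3 x.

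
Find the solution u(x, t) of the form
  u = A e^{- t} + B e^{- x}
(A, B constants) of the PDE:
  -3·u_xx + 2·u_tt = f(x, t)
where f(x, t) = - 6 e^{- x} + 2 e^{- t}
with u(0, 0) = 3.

Substitute the ansatz u = A e^{- t} + B e^{- x} into the left-hand side.
Derivatives of the ansatz:
  u_xx = B e^{- x}
  u_tt = A e^{- t}
Term by term:
  -3·u_xx = - 3 B e^{- x}
  2·u_tt = 2 A e^{- t}
So the left-hand side equals
  2 A e^{- t} - 3 B e^{- x}
This must equal f(x, t) = - 6 e^{- x} + 2 e^{- t} identically.
Matching coefficients of the independent functions:
  [e^{- t}]:  2 A = 2
  [e^{- x}]:  - 3 B = -6
Solving: A = 1, B = 2.
Check against the point condition:
  u(0, 0) = 3  ⟹  A + B = 3  ✓
Hence u(x, t) = 2 e^{- x} + e^{- t}.

Answer: u(x, t) = 2 e^{- x} + e^{- t}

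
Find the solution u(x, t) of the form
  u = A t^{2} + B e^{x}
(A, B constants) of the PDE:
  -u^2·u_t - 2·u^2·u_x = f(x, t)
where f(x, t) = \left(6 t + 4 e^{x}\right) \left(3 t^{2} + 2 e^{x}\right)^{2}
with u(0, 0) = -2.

Substitute the ansatz u = A t^{2} + B e^{x} into the left-hand side.
Derivatives of the ansatz:
  u_t = 2 A t
  u_x = B e^{x}
Term by term:
  -u^2·u_t = - 2 A^{3} t^{5} - 4 A^{2} B t^{3} e^{x} - 2 A B^{2} t e^{2 x}
  -2·u^2·u_x = - 2 A^{2} B t^{4} e^{x} - 4 A B^{2} t^{2} e^{2 x} - 2 B^{3} e^{3 x}
So the left-hand side equals
  - 2 A^{3} t^{5} - 2 A^{2} B t^{4} e^{x} - 4 A^{2} B t^{3} e^{x} - 4 A B^{2} t^{2} e^{2 x} - 2 A B^{2} t e^{2 x} - 2 B^{3} e^{3 x}
This must equal f(x, t) identically; expanded, f = 54 t^{5} + 36 t^{4} e^{x} + 72 t^{3} e^{x} + 48 t^{2} e^{2 x} + 24 t e^{2 x} + 16 e^{3 x}.
Matching coefficients of the independent functions:
  [t^{5}]:  - 2 A^{3} = 54
  [t e^{2 x}]:  - 2 A B^{2} = 24
  [t^{2} e^{2 x}]:  - 4 A B^{2} = 48
  [t^{3} e^{x}]:  - 4 A^{2} B = 72
  [t^{4} e^{x}]:  - 2 A^{2} B = 36
  [e^{3 x}]:  - 2 B^{3} = 16
Solving: A = -3, B = -2.
Check against the point condition:
  u(0, 0) = -2  ⟹  B = -2  ✓
Hence u(x, t) = - 3 t^{2} - 2 e^{x}.

Answer: u(x, t) = - 3 t^{2} - 2 e^{x}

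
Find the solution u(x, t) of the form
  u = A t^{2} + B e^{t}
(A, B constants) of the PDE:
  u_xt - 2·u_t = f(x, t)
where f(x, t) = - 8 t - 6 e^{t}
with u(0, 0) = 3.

Substitute the ansatz u = A t^{2} + B e^{t} into the left-hand side.
Derivatives of the ansatz:
  u_xt = 0
  u_t = 2 A t + B e^{t}
Term by term:
  u_xt = 0
  -2·u_t = - 4 A t - 2 B e^{t}
So the left-hand side equals
  - 4 A t - 2 B e^{t}
This must equal f(x, t) = - 8 t - 6 e^{t} identically.
Matching coefficients of the independent functions:
  [t]:  - 4 A = -8
  [e^{t}]:  - 2 B = -6
Solving: A = 2, B = 3.
Check against the point condition:
  u(0, 0) = 3  ⟹  B = 3  ✓
Hence u(x, t) = 2 t^{2} + 3 e^{t}.

Answer: u(x, t) = 2 t^{2} + 3 e^{t}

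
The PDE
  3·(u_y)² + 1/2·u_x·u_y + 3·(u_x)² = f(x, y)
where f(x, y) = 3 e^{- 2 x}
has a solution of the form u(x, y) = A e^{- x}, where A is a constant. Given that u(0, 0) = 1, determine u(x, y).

Substitute the ansatz u = A e^{- x} into the left-hand side.
Derivatives of the ansatz:
  u_y = 0
  u_x = - A e^{- x}
Term by term:
  3·(u_y)² = 0
  1/2·u_x·u_y = 0
  3·(u_x)² = 3 A^{2} e^{- 2 x}
So the left-hand side equals
  3 A^{2} e^{- 2 x}
This must equal f(x, y) = 3 e^{- 2 x} identically.
Matching coefficients of the independent functions:
  [e^{- 2 x}]:  3 A^{2} = 3
These equations allow (A) = (-1) or (1).
Impose the point condition(s):
  u(0, 0) = 1  ⟹  A = 1
Only A = 1 satisfies everything.
Hence u(x, y) = e^{- x}.

Answer: u(x, y) = e^{- x}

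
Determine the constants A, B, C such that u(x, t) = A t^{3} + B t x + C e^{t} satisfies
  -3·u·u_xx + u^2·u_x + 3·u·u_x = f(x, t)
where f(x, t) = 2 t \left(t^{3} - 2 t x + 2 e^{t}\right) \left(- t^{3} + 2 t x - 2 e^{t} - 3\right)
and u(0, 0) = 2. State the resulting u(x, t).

Answer: u(x, t) = t^{3} - 2 t x + 2 e^{t}

Derivation:
Substitute the ansatz u = A t^{3} + B t x + C e^{t} into the left-hand side.
Derivatives of the ansatz:
  u_xx = 0
  u_x = B t
Term by term:
  -3·u·u_xx = 0
  u^2·u_x = A^{2} B t^{7} + 2 A B^{2} t^{5} x + 2 A B C t^{4} e^{t} + B^{3} t^{3} x^{2} + 2 B^{2} C t^{2} x e^{t} + B C^{2} t e^{2 t}
  3·u·u_x = 3 A B t^{4} + 3 B^{2} t^{2} x + 3 B C t e^{t}
So the left-hand side equals
  A^{2} B t^{7} + 2 A B^{2} t^{5} x + 2 A B C t^{4} e^{t} + 3 A B t^{4} + B^{3} t^{3} x^{2} + 2 B^{2} C t^{2} x e^{t} + 3 B^{2} t^{2} x + B C^{2} t e^{2 t} + 3 B C t e^{t}
This must equal f(x, t) identically; expanded, f = - 2 t^{7} + 8 t^{5} x - 8 t^{4} e^{t} - 6 t^{4} - 8 t^{3} x^{2} + 16 t^{2} x e^{t} + 12 t^{2} x - 8 t e^{2 t} - 12 t e^{t}.
Matching coefficients of the independent functions:
  [t^{4}]:  3 A B = -6
  [t^{7}]:  A^{2} B = -2
  [t e^{t}]:  3 B C = -12
  [t e^{2 t}]:  B C^{2} = -8
  [t^{2} x]:  3 B^{2} = 12
  [t^{3} x^{2}]:  B^{3} = -8
  [t^{4} e^{t}]:  2 A B C = -8
  [t^{5} x]:  2 A B^{2} = 8
  [t^{2} x e^{t}]:  2 B^{2} C = 16
Solving: A = 1, B = -2, C = 2.
Check against the point condition:
  u(0, 0) = 2  ⟹  C = 2  ✓
Hence u(x, t) = t^{3} - 2 t x + 2 e^{t}.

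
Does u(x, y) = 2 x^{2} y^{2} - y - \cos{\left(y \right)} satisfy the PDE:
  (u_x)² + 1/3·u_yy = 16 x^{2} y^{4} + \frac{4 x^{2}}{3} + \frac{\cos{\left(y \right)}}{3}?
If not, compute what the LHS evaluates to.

Evaluate each term of the left-hand side for u = 2 x^{2} y^{2} - y - \cos{\left(y \right)}.
Derivatives:
  u_x = 4 x y^{2}
  u_yy = 4 x^{2} + \cos{\left(y \right)}
Terms:
  (u_x)² = 16 x^{2} y^{4}
  1/3·u_yy = \frac{4 x^{2}}{3} + \frac{\cos{\left(y \right)}}{3}
Sum: LHS = 16 x^{2} y^{4} + \frac{4 x^{2}}{3} + \frac{\cos{\left(y \right)}}{3}
This is exactly the given right-hand side, so u is a solution.

Answer: Yes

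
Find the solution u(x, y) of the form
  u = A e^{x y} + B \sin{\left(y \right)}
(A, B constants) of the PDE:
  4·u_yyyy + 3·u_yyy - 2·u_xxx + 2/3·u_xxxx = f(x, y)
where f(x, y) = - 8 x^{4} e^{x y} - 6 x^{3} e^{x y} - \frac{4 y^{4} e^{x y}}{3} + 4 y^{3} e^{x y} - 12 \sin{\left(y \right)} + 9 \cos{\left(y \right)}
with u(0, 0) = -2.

Substitute the ansatz u = A e^{x y} + B \sin{\left(y \right)} into the left-hand side.
Derivatives of the ansatz:
  u_yyyy = A x^{4} e^{x y} + B \sin{\left(y \right)}
  u_yyy = A x^{3} e^{x y} - B \cos{\left(y \right)}
  u_xxx = A y^{3} e^{x y}
  u_xxxx = A y^{4} e^{x y}
Term by term:
  4·u_yyyy = 4 A x^{4} e^{x y} + 4 B \sin{\left(y \right)}
  3·u_yyy = 3 A x^{3} e^{x y} - 3 B \cos{\left(y \right)}
  -2·u_xxx = - 2 A y^{3} e^{x y}
  2/3·u_xxxx = \frac{2 A y^{4} e^{x y}}{3}
So the left-hand side equals
  4 A x^{4} e^{x y} + 3 A x^{3} e^{x y} + \frac{2 A y^{4} e^{x y}}{3} - 2 A y^{3} e^{x y} + 4 B \sin{\left(y \right)} - 3 B \cos{\left(y \right)}
This must equal f(x, y) = - 8 x^{4} e^{x y} - 6 x^{3} e^{x y} - \frac{4 y^{4} e^{x y}}{3} + 4 y^{3} e^{x y} - 12 \sin{\left(y \right)} + 9 \cos{\left(y \right)} identically.
Matching coefficients of the independent functions:
  [x^{3} e^{x y}]:  3 A = -6
  [x^{4} e^{x y}]:  4 A = -8
  [y^{3} e^{x y}]:  - 2 A = 4
  [y^{4} e^{x y}]:  \frac{2 A}{3} = - \frac{4}{3}
  [\sin{\left(y \right)}]:  4 B = -12
  [\cos{\left(y \right)}]:  - 3 B = 9
Solving: A = -2, B = -3.
Check against the point condition:
  u(0, 0) = -2  ⟹  A = -2  ✓
Hence u(x, y) = - 2 e^{x y} - 3 \sin{\left(y \right)}.

Answer: u(x, y) = - 2 e^{x y} - 3 \sin{\left(y \right)}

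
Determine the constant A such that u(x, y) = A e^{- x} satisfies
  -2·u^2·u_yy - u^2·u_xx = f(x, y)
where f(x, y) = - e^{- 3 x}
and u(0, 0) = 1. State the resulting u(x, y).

Substitute the ansatz u = A e^{- x} into the left-hand side.
Derivatives of the ansatz:
  u_yy = 0
  u_xx = A e^{- x}
Term by term:
  -2·u^2·u_yy = 0
  -u^2·u_xx = - A^{3} e^{- 3 x}
So the left-hand side equals
  - A^{3} e^{- 3 x}
This must equal f(x, y) = - e^{- 3 x} identically.
Matching coefficients of the independent functions:
  [e^{- 3 x}]:  - A^{3} = -1
Solving: A = 1.
Check against the point condition:
  u(0, 0) = 1  ⟹  A = 1  ✓
Hence u(x, y) = e^{- x}.

Answer: u(x, y) = e^{- x}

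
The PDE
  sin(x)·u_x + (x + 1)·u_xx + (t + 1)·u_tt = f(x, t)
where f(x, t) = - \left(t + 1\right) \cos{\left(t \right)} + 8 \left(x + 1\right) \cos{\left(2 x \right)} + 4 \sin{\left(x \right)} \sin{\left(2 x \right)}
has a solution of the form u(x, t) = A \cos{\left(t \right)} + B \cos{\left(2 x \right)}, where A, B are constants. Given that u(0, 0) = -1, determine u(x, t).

Substitute the ansatz u = A \cos{\left(t \right)} + B \cos{\left(2 x \right)} into the left-hand side.
Derivatives of the ansatz:
  u_x = - 2 B \sin{\left(2 x \right)}
  u_xx = - 4 B \cos{\left(2 x \right)}
  u_tt = - A \cos{\left(t \right)}
Term by term:
  sin(x)·u_x = - 2 B \sin{\left(x \right)} \sin{\left(2 x \right)}
  (x + 1)·u_xx = - 4 B x \cos{\left(2 x \right)} - 4 B \cos{\left(2 x \right)}
  (t + 1)·u_tt = - A t \cos{\left(t \right)} - A \cos{\left(t \right)}
So the left-hand side equals
  - A t \cos{\left(t \right)} - A \cos{\left(t \right)} - 4 B x \cos{\left(2 x \right)} - 2 B \sin{\left(x \right)} \sin{\left(2 x \right)} - 4 B \cos{\left(2 x \right)}
This must equal f(x, t) identically; expanded, f = - t \cos{\left(t \right)} + 8 x \cos{\left(2 x \right)} + 4 \sin{\left(x \right)} \sin{\left(2 x \right)} - \cos{\left(t \right)} + 8 \cos{\left(2 x \right)}.
Matching coefficients of the independent functions:
  [t \cos{\left(t \right)}, \cos{\left(t \right)}]:  - A = -1
  [x \cos{\left(2 x \right)}, \cos{\left(2 x \right)}]:  - 4 B = 8
  [\sin{\left(x \right)} \sin{\left(2 x \right)}]:  - 2 B = 4
Solving: A = 1, B = -2.
Check against the point condition:
  u(0, 0) = -1  ⟹  A + B = -1  ✓
Hence u(x, t) = \cos{\left(t \right)} - 2 \cos{\left(2 x \right)}.

Answer: u(x, t) = \cos{\left(t \right)} - 2 \cos{\left(2 x \right)}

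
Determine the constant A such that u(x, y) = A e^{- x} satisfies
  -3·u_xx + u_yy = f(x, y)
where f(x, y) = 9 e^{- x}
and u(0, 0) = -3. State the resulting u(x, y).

Substitute the ansatz u = A e^{- x} into the left-hand side.
Derivatives of the ansatz:
  u_xx = A e^{- x}
  u_yy = 0
Term by term:
  -3·u_xx = - 3 A e^{- x}
  u_yy = 0
So the left-hand side equals
  - 3 A e^{- x}
This must equal f(x, y) = 9 e^{- x} identically.
Matching coefficients of the independent functions:
  [e^{- x}]:  - 3 A = 9
Solving: A = -3.
Check against the point condition:
  u(0, 0) = -3  ⟹  A = -3  ✓
Hence u(x, y) = - 3 e^{- x}.

Answer: u(x, y) = - 3 e^{- x}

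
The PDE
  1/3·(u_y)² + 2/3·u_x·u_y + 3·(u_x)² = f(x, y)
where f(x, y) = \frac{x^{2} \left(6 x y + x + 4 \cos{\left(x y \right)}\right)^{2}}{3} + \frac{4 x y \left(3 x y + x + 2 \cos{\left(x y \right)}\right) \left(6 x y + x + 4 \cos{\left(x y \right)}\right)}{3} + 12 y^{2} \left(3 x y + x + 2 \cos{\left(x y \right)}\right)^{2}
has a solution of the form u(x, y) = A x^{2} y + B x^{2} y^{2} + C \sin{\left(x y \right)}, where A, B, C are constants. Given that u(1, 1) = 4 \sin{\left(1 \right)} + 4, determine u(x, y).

Substitute the ansatz u = A x^{2} y + B x^{2} y^{2} + C \sin{\left(x y \right)} into the left-hand side.
Derivatives of the ansatz:
  u_y = A x^{2} + 2 B x^{2} y + C x \cos{\left(x y \right)}
  u_x = 2 A x y + 2 B x y^{2} + C y \cos{\left(x y \right)}
Term by term:
  1/3·(u_y)² = \frac{A^{2} x^{4}}{3} + \frac{4 A B x^{4} y}{3} + \frac{2 A C x^{3} \cos{\left(x y \right)}}{3} + \frac{4 B^{2} x^{4} y^{2}}{3} + \frac{4 B C x^{3} y \cos{\left(x y \right)}}{3} + \frac{C^{2} x^{2} \cos^{2}{\left(x y \right)}}{3}
  2/3·u_x·u_y = \frac{4 A^{2} x^{3} y}{3} + 4 A B x^{3} y^{2} + 2 A C x^{2} y \cos{\left(x y \right)} + \frac{8 B^{2} x^{3} y^{3}}{3} + \frac{8 B C x^{2} y^{2} \cos{\left(x y \right)}}{3} + \frac{2 C^{2} x y \cos^{2}{\left(x y \right)}}{3}
  3·(u_x)² = 12 A^{2} x^{2} y^{2} + 24 A B x^{2} y^{3} + 12 A C x y^{2} \cos{\left(x y \right)} + 12 B^{2} x^{2} y^{4} + 12 B C x y^{3} \cos{\left(x y \right)} + 3 C^{2} y^{2} \cos^{2}{\left(x y \right)}
So the left-hand side equals
  \frac{A^{2} x^{4}}{3} + \frac{4 A^{2} x^{3} y}{3} + 12 A^{2} x^{2} y^{2} + \frac{4 A B x^{4} y}{3} + 4 A B x^{3} y^{2} + 24 A B x^{2} y^{3} + \frac{2 A C x^{3} \cos{\left(x y \right)}}{3} + 2 A C x^{2} y \cos{\left(x y \right)} + 12 A C x y^{2} \cos{\left(x y \right)} + \frac{4 B^{2} x^{4} y^{2}}{3} + \frac{8 B^{2} x^{3} y^{3}}{3} + 12 B^{2} x^{2} y^{4} + \frac{4 B C x^{3} y \cos{\left(x y \right)}}{3} + \frac{8 B C x^{2} y^{2} \cos{\left(x y \right)}}{3} + 12 B C x y^{3} \cos{\left(x y \right)} + \frac{C^{2} x^{2} \cos^{2}{\left(x y \right)}}{3} + \frac{2 C^{2} x y \cos^{2}{\left(x y \right)}}{3} + 3 C^{2} y^{2} \cos^{2}{\left(x y \right)}
This must equal f(x, y) identically; expanded, f = 12 x^{4} y^{2} + 4 x^{4} y + \frac{x^{4}}{3} + 24 x^{3} y^{3} + 12 x^{3} y^{2} + 16 x^{3} y \cos{\left(x y \right)} + \frac{4 x^{3} y}{3} + \frac{8 x^{3} \cos{\left(x y \right)}}{3} + 108 x^{2} y^{4} + 72 x^{2} y^{3} + 32 x^{2} y^{2} \cos{\left(x y \right)} + 12 x^{2} y^{2} + 8 x^{2} y \cos{\left(x y \right)} + \frac{16 x^{2} \cos^{2}{\left(x y \right)}}{3} + 144 x y^{3} \cos{\left(x y \right)} + 48 x y^{2} \cos{\left(x y \right)} + \frac{32 x y \cos^{2}{\left(x y \right)}}{3} + 48 y^{2} \cos^{2}{\left(x y \right)}.
Matching coefficients of the independent functions:
(each divided by its leading coefficient; functions giving the same equation are listed together)
  [x^{4}, x^{2} y^{2}, x^{3} y]:  A^{2} - 1 = 0
  [x^{2} y^{3}, x^{3} y^{2}, x^{4} y]:  A B - 3 = 0
  [x^{2} y^{4}, x^{3} y^{3}, x^{4} y^{2}]:  B^{2} - 9 = 0
  [x^{2} \cos^{2}{\left(x y \right)}, y^{2} \cos^{2}{\left(x y \right)}, x y \cos^{2}{\left(x y \right)}]:  C^{2} - 16 = 0
  [x^{3} \cos{\left(x y \right)}, x y^{2} \cos{\left(x y \right)}, x^{2} y \cos{\left(x y \right)}]:  A C - 4 = 0
  [x y^{3} \cos{\left(x y \right)}, x^{2} y^{2} \cos{\left(x y \right)}, x^{3} y \cos{\left(x y \right)}]:  B C - 12 = 0
These equations allow (A, B, C) = (-1, -3, -4) or (1, 3, 4).
Impose the point condition(s):
  u(1, 1) = 4 \sin{\left(1 \right)} + 4  ⟹  A + B + C \sin{\left(1 \right)} = 4 \sin{\left(1 \right)} + 4
Only A = 1, B = 3, C = 4 satisfies everything.
Hence u(x, y) = 3 x^{2} y^{2} + x^{2} y + 4 \sin{\left(x y \right)}.

Answer: u(x, y) = 3 x^{2} y^{2} + x^{2} y + 4 \sin{\left(x y \right)}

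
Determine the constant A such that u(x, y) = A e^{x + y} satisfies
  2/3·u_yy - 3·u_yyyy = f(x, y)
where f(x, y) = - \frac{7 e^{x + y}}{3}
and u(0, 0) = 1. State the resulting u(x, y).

Answer: u(x, y) = e^{x + y}

Derivation:
Substitute the ansatz u = A e^{x + y} into the left-hand side.
Derivatives of the ansatz:
  u_yy = A e^{x} e^{y}
  u_yyyy = A e^{x} e^{y}
Term by term:
  2/3·u_yy = \frac{2 A e^{x} e^{y}}{3}
  -3·u_yyyy = - 3 A e^{x} e^{y}
So the left-hand side equals
  - \frac{7 A e^{x} e^{y}}{3}
This must equal f(x, y) identically; expanded, f = - \frac{7 e^{x} e^{y}}{3}.
Matching coefficients of the independent functions:
  [e^{x} e^{y}]:  - \frac{7 A}{3} = - \frac{7}{3}
Solving: A = 1.
Check against the point condition:
  u(0, 0) = 1  ⟹  A = 1  ✓
Hence u(x, y) = e^{x + y}.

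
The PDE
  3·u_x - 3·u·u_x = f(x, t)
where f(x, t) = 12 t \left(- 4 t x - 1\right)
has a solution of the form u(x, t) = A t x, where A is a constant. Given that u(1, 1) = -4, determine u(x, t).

Substitute the ansatz u = A t x into the left-hand side.
Derivatives of the ansatz:
  u_x = A t
Term by term:
  3·u_x = 3 A t
  -3·u·u_x = - 3 A^{2} t^{2} x
So the left-hand side equals
  - 3 A^{2} t^{2} x + 3 A t
This must equal f(x, t) = 12 t \left(- 4 t x - 1\right) identically.
Matching coefficients of the independent functions:
  [t]:  3 A = -12
  [t^{2} x]:  - 3 A^{2} = -48
Solving: A = -4.
Check against the point condition:
  u(1, 1) = -4  ⟹  A = -4  ✓
Hence u(x, t) = - 4 t x.

Answer: u(x, t) = - 4 t x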